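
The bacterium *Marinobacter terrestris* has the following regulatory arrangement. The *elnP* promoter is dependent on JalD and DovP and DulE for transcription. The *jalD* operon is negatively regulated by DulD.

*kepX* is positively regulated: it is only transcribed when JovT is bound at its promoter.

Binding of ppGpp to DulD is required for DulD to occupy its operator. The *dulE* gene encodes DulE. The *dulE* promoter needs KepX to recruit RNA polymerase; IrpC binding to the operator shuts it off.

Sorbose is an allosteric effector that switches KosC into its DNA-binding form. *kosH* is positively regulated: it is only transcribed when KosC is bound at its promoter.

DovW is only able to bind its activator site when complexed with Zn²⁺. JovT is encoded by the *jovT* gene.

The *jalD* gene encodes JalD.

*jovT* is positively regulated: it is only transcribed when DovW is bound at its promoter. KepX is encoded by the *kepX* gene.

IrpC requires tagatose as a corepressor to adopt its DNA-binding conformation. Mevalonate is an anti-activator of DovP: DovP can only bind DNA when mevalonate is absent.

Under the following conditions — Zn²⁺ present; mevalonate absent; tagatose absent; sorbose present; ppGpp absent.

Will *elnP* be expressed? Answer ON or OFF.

ppGpp is absent, so DulD is inactive.
With no repressor bound, *jalD* is transcribed.
So JalD is produced and active.
Mevalonate is absent, so DovP is active.
Tagatose is absent, so IrpC is inactive.
Zn²⁺ is present, so DovW is active.
No repressor is bound and DovW is active, so *jovT* is transcribed.
So JovT is produced and active.
No repressor is bound and JovT is active, so *kepX* is transcribed.
So KepX is produced and active.
No repressor is bound and KepX is active, so *dulE* is transcribed.
So DulE is produced and active.
No repressor is bound and JalD and DovP and DulE are active, so *elnP* is transcribed.

ON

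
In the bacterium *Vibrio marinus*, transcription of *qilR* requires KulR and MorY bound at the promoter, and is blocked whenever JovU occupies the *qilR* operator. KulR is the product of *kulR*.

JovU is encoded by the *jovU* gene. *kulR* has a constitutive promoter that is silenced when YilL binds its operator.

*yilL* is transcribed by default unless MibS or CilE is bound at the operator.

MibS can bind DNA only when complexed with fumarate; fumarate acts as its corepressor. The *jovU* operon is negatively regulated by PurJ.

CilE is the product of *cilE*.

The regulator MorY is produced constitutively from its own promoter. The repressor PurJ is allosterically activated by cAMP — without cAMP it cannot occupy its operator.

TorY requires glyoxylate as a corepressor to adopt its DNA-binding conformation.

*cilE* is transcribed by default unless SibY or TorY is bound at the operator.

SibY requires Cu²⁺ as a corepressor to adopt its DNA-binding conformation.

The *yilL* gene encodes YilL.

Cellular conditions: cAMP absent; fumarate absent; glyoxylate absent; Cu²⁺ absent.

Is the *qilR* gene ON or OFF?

OFF

Fumarate is absent, so MibS is inactive.
Cu²⁺ is absent, so SibY is inactive.
Glyoxylate is absent, so TorY is inactive.
With no repressor bound, *cilE* is transcribed.
So CilE is produced and active.
With repressor CilE bound, *yilL* is not transcribed.
So YilL is not produced.
With no repressor bound, *kulR* is transcribed.
So KulR is produced and active.
cAMP is absent, so PurJ is inactive.
With no repressor bound, *jovU* is transcribed.
So JovU is produced and active.
MorY is produced constitutively and is active.
With repressor JovU bound, *qilR* is not transcribed.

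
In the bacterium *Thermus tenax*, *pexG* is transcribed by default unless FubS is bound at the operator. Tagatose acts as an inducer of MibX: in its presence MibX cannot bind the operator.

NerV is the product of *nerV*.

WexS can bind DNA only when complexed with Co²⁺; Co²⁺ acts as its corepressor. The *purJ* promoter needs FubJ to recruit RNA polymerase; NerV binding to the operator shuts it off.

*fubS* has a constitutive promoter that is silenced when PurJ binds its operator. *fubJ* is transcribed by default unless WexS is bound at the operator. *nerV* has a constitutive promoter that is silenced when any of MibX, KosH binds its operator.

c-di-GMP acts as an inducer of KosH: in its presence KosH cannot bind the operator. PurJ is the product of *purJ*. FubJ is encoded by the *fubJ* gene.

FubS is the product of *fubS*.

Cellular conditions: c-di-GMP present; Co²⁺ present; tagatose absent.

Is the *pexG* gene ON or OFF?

OFF

Tagatose is absent, so MibX is active.
c-di-GMP is present, so KosH is inactive.
With repressor MibX bound, *nerV* is not transcribed.
So NerV is not produced.
Co²⁺ is present, so WexS is active.
With repressor WexS bound, *fubJ* is not transcribed.
So FubJ is not produced.
Required activator FubJ is absent, so *purJ* is not transcribed.
So PurJ is not produced.
With no repressor bound, *fubS* is transcribed.
So FubS is produced and active.
With repressor FubS bound, *pexG* is not transcribed.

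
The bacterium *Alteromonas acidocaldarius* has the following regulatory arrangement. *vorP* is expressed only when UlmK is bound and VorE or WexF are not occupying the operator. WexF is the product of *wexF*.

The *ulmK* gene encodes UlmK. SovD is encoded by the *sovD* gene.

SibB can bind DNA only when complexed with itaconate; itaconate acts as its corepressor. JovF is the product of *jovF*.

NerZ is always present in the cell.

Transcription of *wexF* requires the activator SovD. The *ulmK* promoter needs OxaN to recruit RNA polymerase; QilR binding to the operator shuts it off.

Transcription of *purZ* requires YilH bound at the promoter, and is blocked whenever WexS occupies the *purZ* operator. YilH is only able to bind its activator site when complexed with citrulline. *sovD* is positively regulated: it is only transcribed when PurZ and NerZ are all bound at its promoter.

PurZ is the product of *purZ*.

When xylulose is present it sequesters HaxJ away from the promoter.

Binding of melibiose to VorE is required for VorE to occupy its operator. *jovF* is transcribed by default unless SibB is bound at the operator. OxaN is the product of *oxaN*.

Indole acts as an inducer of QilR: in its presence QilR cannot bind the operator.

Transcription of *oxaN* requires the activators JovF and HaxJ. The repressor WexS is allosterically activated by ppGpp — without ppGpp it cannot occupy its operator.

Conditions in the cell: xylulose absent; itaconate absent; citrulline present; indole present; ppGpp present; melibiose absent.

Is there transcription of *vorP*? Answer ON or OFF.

ON

Melibiose is absent, so VorE is inactive.
Itaconate is absent, so SibB is inactive.
With no repressor bound, *jovF* is transcribed.
So JovF is produced and active.
Xylulose is absent, so HaxJ is active.
No repressor is bound and JovF and HaxJ are active, so *oxaN* is transcribed.
So OxaN is produced and active.
Indole is present, so QilR is inactive.
No repressor is bound and OxaN is active, so *ulmK* is transcribed.
So UlmK is produced and active.
ppGpp is present, so WexS is active.
Citrulline is present, so YilH is active.
With repressor WexS bound, *purZ* is not transcribed.
So PurZ is not produced.
NerZ is produced constitutively and is active.
Required activator PurZ is absent, so *sovD* is not transcribed.
So SovD is not produced.
Required activator SovD is absent, so *wexF* is not transcribed.
So WexF is not produced.
No repressor is bound and UlmK is active, so *vorP* is transcribed.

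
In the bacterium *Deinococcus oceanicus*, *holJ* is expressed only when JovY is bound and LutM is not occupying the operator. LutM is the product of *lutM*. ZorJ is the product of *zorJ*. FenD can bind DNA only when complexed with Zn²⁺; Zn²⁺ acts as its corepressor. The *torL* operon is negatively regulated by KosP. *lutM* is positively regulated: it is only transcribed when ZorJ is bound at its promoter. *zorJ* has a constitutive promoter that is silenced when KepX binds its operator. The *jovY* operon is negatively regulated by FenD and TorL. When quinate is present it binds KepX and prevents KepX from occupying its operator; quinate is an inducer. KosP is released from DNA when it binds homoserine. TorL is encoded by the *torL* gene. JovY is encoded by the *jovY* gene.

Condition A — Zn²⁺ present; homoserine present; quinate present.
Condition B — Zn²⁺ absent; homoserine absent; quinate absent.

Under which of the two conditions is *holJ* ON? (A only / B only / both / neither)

B only

Condition A:
Zn²⁺ is present, so FenD is active.
Homoserine is present, so KosP is inactive.
With no repressor bound, *torL* is transcribed.
So TorL is produced and active.
With repressor FenD bound, *jovY* is not transcribed.
So JovY is not produced.
Quinate is present, so KepX is inactive.
With no repressor bound, *zorJ* is transcribed.
So ZorJ is produced and active.
No repressor is bound and ZorJ is active, so *lutM* is transcribed.
So LutM is produced and active.
With repressor LutM bound, *holJ* is not transcribed.
→ *holJ* is OFF in A.
Condition B:
Zn²⁺ is absent, so FenD is inactive.
Homoserine is absent, so KosP is active.
With repressor KosP bound, *torL* is not transcribed.
So TorL is not produced.
With no repressor bound, *jovY* is transcribed.
So JovY is produced and active.
Quinate is absent, so KepX is active.
With repressor KepX bound, *zorJ* is not transcribed.
So ZorJ is not produced.
Required activator ZorJ is absent, so *lutM* is not transcribed.
So LutM is not produced.
No repressor is bound and JovY is active, so *holJ* is transcribed.
→ *holJ* is ON in B.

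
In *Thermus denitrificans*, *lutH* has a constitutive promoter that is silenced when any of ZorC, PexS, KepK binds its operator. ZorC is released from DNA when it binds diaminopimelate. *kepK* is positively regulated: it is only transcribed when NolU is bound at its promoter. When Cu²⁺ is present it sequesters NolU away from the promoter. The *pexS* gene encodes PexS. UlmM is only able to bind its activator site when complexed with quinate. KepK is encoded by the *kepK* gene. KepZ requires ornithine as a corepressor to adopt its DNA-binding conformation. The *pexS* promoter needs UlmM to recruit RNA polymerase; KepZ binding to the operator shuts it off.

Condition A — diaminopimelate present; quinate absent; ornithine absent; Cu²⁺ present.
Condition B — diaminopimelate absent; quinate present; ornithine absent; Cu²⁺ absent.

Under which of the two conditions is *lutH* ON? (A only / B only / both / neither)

A only

Condition A:
Diaminopimelate is present, so ZorC is inactive.
Quinate is absent, so UlmM is inactive.
Ornithine is absent, so KepZ is inactive.
Required activator UlmM is absent, so *pexS* is not transcribed.
So PexS is not produced.
Cu²⁺ is present, so NolU is inactive.
Required activator NolU is absent, so *kepK* is not transcribed.
So KepK is not produced.
With no repressor bound, *lutH* is transcribed.
→ *lutH* is ON in A.
Condition B:
Diaminopimelate is absent, so ZorC is active.
Quinate is present, so UlmM is active.
Ornithine is absent, so KepZ is inactive.
No repressor is bound and UlmM is active, so *pexS* is transcribed.
So PexS is produced and active.
Cu²⁺ is absent, so NolU is active.
No repressor is bound and NolU is active, so *kepK* is transcribed.
So KepK is produced and active.
With repressor ZorC bound, *lutH* is not transcribed.
→ *lutH* is OFF in B.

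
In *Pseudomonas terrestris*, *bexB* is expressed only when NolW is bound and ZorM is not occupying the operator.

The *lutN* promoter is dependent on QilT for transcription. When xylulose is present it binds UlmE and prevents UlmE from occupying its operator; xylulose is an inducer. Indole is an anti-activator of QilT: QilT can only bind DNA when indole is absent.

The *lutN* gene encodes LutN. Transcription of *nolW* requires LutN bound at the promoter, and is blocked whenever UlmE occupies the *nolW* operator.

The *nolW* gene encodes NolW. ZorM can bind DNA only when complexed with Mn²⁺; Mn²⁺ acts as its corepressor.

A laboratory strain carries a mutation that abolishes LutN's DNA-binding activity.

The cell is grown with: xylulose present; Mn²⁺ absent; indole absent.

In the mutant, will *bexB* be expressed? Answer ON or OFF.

OFF

Mn²⁺ is absent, so ZorM is inactive.
Xylulose is present, so UlmE is inactive.
LutN is non-functional in this strain, so it has no effect.
Required activator LutN is absent, so *nolW* is not transcribed.
So NolW is not produced.
Required activator NolW is absent, so *bexB* is not transcribed.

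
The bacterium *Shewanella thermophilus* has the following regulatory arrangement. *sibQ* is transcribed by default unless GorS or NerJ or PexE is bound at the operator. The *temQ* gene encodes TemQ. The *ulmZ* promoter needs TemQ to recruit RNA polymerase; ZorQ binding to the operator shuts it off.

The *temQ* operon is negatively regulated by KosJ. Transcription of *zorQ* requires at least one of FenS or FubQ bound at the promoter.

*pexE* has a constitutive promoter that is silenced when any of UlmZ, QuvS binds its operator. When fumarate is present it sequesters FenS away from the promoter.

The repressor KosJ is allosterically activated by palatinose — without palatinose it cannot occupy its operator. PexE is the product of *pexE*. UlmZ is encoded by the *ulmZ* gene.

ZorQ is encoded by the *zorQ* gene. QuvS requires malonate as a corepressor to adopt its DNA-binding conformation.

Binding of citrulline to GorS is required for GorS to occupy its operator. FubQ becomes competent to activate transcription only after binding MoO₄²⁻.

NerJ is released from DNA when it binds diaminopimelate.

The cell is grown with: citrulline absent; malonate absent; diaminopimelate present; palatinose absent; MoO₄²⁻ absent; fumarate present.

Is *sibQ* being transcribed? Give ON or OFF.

Citrulline is absent, so GorS is inactive.
Diaminopimelate is present, so NerJ is inactive.
Fumarate is present, so FenS is inactive.
MoO₄²⁻ is absent, so FubQ is inactive.
No activator is available at the *zorQ* promoter, so *zorQ* is not transcribed.
So ZorQ is not produced.
Palatinose is absent, so KosJ is inactive.
With no repressor bound, *temQ* is transcribed.
So TemQ is produced and active.
No repressor is bound and TemQ is active, so *ulmZ* is transcribed.
So UlmZ is produced and active.
Malonate is absent, so QuvS is inactive.
With repressor UlmZ bound, *pexE* is not transcribed.
So PexE is not produced.
With no repressor bound, *sibQ* is transcribed.

ON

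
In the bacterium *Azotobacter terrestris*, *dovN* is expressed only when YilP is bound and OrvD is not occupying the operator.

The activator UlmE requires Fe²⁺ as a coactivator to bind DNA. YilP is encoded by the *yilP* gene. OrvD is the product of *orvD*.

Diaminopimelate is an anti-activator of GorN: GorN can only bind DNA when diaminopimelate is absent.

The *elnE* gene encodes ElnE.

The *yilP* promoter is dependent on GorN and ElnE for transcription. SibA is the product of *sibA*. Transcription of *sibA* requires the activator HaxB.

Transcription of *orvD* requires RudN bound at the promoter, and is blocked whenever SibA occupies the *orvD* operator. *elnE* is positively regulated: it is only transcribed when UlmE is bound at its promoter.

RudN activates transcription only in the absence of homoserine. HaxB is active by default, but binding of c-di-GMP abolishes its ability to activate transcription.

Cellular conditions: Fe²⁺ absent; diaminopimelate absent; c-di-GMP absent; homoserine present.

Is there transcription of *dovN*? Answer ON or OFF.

c-di-GMP is absent, so HaxB is active.
No repressor is bound and HaxB is active, so *sibA* is transcribed.
So SibA is produced and active.
Homoserine is present, so RudN is inactive.
With repressor SibA bound, *orvD* is not transcribed.
So OrvD is not produced.
Diaminopimelate is absent, so GorN is active.
Fe²⁺ is absent, so UlmE is inactive.
Required activator UlmE is absent, so *elnE* is not transcribed.
So ElnE is not produced.
Required activator ElnE is absent, so *yilP* is not transcribed.
So YilP is not produced.
Required activator YilP is absent, so *dovN* is not transcribed.

OFF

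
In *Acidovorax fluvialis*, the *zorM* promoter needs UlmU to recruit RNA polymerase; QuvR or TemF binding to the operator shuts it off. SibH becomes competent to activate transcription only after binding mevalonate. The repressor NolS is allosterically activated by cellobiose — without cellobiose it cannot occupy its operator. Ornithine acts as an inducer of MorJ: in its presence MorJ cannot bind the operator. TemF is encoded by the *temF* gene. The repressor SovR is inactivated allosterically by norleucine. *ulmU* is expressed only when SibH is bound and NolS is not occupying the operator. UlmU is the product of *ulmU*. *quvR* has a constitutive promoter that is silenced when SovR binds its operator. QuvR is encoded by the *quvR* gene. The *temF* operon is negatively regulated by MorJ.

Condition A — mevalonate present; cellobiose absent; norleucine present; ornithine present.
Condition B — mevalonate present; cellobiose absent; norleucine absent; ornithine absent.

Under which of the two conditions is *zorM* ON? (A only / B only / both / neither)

B only

Condition A:
Mevalonate is present, so SibH is active.
Cellobiose is absent, so NolS is inactive.
No repressor is bound and SibH is active, so *ulmU* is transcribed.
So UlmU is produced and active.
Norleucine is present, so SovR is inactive.
With no repressor bound, *quvR* is transcribed.
So QuvR is produced and active.
Ornithine is present, so MorJ is inactive.
With no repressor bound, *temF* is transcribed.
So TemF is produced and active.
With repressor QuvR bound, *zorM* is not transcribed.
→ *zorM* is OFF in A.
Condition B:
Mevalonate is present, so SibH is active.
Cellobiose is absent, so NolS is inactive.
No repressor is bound and SibH is active, so *ulmU* is transcribed.
So UlmU is produced and active.
Norleucine is absent, so SovR is active.
With repressor SovR bound, *quvR* is not transcribed.
So QuvR is not produced.
Ornithine is absent, so MorJ is active.
With repressor MorJ bound, *temF* is not transcribed.
So TemF is not produced.
No repressor is bound and UlmU is active, so *zorM* is transcribed.
→ *zorM* is ON in B.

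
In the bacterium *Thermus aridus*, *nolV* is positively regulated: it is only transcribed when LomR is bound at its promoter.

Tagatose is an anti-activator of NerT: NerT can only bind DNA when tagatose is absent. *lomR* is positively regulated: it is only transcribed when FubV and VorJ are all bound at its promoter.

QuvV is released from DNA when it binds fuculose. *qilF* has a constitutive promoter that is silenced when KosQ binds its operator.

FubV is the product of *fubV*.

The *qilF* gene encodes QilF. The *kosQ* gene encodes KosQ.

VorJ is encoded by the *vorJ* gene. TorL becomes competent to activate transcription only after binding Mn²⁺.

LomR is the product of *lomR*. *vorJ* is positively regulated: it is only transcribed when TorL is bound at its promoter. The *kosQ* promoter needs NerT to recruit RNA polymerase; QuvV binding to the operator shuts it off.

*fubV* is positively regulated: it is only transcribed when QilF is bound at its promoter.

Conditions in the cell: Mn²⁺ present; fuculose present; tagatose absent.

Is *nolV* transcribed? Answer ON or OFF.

OFF

Fuculose is present, so QuvV is inactive.
Tagatose is absent, so NerT is active.
No repressor is bound and NerT is active, so *kosQ* is transcribed.
So KosQ is produced and active.
With repressor KosQ bound, *qilF* is not transcribed.
So QilF is not produced.
Required activator QilF is absent, so *fubV* is not transcribed.
So FubV is not produced.
Mn²⁺ is present, so TorL is active.
No repressor is bound and TorL is active, so *vorJ* is transcribed.
So VorJ is produced and active.
Required activator FubV is absent, so *lomR* is not transcribed.
So LomR is not produced.
Required activator LomR is absent, so *nolV* is not transcribed.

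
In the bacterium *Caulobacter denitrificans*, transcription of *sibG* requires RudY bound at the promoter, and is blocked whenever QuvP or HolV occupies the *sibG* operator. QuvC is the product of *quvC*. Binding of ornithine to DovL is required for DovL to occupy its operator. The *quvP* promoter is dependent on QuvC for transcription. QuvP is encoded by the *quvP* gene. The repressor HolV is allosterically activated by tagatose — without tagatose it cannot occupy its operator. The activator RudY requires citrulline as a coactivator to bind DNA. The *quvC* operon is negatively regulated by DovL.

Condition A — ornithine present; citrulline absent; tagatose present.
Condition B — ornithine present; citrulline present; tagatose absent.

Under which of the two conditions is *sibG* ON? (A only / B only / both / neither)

B only

Condition A:
Ornithine is present, so DovL is active.
With repressor DovL bound, *quvC* is not transcribed.
So QuvC is not produced.
Required activator QuvC is absent, so *quvP* is not transcribed.
So QuvP is not produced.
Citrulline is absent, so RudY is inactive.
Tagatose is present, so HolV is active.
With repressor HolV bound, *sibG* is not transcribed.
→ *sibG* is OFF in A.
Condition B:
Ornithine is present, so DovL is active.
With repressor DovL bound, *quvC* is not transcribed.
So QuvC is not produced.
Required activator QuvC is absent, so *quvP* is not transcribed.
So QuvP is not produced.
Citrulline is present, so RudY is active.
Tagatose is absent, so HolV is inactive.
No repressor is bound and RudY is active, so *sibG* is transcribed.
→ *sibG* is ON in B.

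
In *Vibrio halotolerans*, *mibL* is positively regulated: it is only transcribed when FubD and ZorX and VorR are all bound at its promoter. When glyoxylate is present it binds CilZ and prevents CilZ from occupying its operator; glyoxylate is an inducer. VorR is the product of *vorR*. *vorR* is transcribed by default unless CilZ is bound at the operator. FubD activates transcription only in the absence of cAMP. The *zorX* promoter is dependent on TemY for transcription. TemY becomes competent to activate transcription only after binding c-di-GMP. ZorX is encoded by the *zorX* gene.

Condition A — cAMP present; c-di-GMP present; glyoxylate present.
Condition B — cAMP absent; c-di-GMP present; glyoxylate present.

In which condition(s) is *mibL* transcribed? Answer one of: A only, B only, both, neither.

Condition A:
cAMP is present, so FubD is inactive.
c-di-GMP is present, so TemY is active.
No repressor is bound and TemY is active, so *zorX* is transcribed.
So ZorX is produced and active.
Glyoxylate is present, so CilZ is inactive.
With no repressor bound, *vorR* is transcribed.
So VorR is produced and active.
Required activator FubD is absent, so *mibL* is not transcribed.
→ *mibL* is OFF in A.
Condition B:
cAMP is absent, so FubD is active.
c-di-GMP is present, so TemY is active.
No repressor is bound and TemY is active, so *zorX* is transcribed.
So ZorX is produced and active.
Glyoxylate is present, so CilZ is inactive.
With no repressor bound, *vorR* is transcribed.
So VorR is produced and active.
No repressor is bound and FubD and ZorX and VorR are active, so *mibL* is transcribed.
→ *mibL* is ON in B.

B only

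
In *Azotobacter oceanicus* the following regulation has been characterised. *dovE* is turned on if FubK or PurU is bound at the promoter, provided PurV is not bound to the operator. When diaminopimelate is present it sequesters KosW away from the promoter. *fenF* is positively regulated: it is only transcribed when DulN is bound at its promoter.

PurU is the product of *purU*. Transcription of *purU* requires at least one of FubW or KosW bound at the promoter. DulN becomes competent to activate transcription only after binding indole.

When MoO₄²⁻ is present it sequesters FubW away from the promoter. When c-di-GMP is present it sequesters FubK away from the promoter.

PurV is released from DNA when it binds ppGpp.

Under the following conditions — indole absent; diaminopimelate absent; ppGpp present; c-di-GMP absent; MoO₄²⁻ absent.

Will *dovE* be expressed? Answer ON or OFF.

ON

c-di-GMP is absent, so FubK is active.
ppGpp is present, so PurV is inactive.
MoO₄²⁻ is absent, so FubW is active.
Diaminopimelate is absent, so KosW is active.
Activator FubW is present, so *purU* is transcribed.
So PurU is produced and active.
Activator FubK is present, so *dovE* is transcribed.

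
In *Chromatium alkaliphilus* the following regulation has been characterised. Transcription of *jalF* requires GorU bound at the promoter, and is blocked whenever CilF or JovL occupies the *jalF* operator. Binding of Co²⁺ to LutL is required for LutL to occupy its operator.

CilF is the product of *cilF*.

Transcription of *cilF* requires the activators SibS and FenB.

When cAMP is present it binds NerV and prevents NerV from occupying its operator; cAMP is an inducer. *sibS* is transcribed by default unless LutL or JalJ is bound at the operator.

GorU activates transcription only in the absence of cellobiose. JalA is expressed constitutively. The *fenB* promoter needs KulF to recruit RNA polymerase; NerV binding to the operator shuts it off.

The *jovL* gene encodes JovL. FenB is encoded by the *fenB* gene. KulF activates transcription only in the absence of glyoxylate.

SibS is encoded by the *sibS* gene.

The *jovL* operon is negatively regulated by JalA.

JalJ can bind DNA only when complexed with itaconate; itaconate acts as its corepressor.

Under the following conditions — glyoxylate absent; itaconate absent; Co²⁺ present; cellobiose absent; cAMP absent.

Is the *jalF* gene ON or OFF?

Cellobiose is absent, so GorU is active.
Co²⁺ is present, so LutL is active.
Itaconate is absent, so JalJ is inactive.
With repressor LutL bound, *sibS* is not transcribed.
So SibS is not produced.
Glyoxylate is absent, so KulF is active.
cAMP is absent, so NerV is active.
With repressor NerV bound, *fenB* is not transcribed.
So FenB is not produced.
Required activator SibS is absent, so *cilF* is not transcribed.
So CilF is not produced.
JalA is produced constitutively and is active.
With repressor JalA bound, *jovL* is not transcribed.
So JovL is not produced.
No repressor is bound and GorU is active, so *jalF* is transcribed.

ON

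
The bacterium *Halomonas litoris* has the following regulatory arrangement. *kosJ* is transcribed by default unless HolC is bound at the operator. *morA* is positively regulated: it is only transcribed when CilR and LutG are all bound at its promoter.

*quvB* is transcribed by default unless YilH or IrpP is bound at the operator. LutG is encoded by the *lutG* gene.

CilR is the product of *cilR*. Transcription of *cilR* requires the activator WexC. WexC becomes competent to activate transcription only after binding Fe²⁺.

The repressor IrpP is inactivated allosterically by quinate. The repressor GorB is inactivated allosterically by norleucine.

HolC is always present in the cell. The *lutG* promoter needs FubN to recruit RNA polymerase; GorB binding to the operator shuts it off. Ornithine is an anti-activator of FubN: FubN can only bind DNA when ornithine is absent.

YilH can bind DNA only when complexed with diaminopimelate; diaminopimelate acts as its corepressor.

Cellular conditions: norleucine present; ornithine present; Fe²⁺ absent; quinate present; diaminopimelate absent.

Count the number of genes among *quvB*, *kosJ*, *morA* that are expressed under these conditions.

1

Diaminopimelate is absent, so YilH is inactive.
Quinate is present, so IrpP is inactive.
With no repressor bound, *quvB* is transcribed.
→ *quvB* is ON.
HolC is produced constitutively and is active.
With repressor HolC bound, *kosJ* is not transcribed.
→ *kosJ* is OFF.
Fe²⁺ is absent, so WexC is inactive.
Required activator WexC is absent, so *cilR* is not transcribed.
So CilR is not produced.
Norleucine is present, so GorB is inactive.
Ornithine is present, so FubN is inactive.
Required activator FubN is absent, so *lutG* is not transcribed.
So LutG is not produced.
Required activator CilR is absent, so *morA* is not transcribed.
→ *morA* is OFF.
1 of the 3 genes is transcribed.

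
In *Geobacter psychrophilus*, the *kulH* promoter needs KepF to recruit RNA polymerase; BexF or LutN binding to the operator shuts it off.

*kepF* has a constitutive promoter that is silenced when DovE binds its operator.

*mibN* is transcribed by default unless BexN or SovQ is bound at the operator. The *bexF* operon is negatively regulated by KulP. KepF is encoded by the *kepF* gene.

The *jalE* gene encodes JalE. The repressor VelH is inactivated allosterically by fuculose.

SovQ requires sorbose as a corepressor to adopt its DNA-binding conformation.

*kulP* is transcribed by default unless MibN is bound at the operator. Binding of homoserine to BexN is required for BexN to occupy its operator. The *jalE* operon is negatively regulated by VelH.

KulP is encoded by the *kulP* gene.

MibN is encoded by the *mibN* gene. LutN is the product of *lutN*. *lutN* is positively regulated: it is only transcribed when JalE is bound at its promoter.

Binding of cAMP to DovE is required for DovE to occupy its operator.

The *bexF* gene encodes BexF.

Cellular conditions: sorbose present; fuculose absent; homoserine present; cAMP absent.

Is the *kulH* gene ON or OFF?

Homoserine is present, so BexN is active.
Sorbose is present, so SovQ is active.
With repressor BexN bound, *mibN* is not transcribed.
So MibN is not produced.
With no repressor bound, *kulP* is transcribed.
So KulP is produced and active.
With repressor KulP bound, *bexF* is not transcribed.
So BexF is not produced.
Fuculose is absent, so VelH is active.
With repressor VelH bound, *jalE* is not transcribed.
So JalE is not produced.
Required activator JalE is absent, so *lutN* is not transcribed.
So LutN is not produced.
cAMP is absent, so DovE is inactive.
With no repressor bound, *kepF* is transcribed.
So KepF is produced and active.
No repressor is bound and KepF is active, so *kulH* is transcribed.

ON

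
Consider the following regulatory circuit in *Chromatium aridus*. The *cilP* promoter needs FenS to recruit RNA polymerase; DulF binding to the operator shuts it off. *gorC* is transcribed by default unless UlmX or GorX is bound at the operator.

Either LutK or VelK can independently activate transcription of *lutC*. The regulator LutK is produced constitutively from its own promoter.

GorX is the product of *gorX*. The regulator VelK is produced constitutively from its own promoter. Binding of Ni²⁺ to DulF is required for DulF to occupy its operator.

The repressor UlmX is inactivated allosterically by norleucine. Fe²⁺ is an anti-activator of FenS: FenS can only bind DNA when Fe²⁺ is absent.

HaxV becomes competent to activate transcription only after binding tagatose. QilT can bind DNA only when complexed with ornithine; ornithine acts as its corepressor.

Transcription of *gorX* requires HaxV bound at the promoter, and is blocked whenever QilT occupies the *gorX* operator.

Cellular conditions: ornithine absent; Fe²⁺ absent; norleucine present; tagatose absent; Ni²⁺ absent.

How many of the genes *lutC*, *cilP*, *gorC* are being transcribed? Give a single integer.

3

LutK is produced constitutively and is active.
VelK is produced constitutively and is active.
Activator LutK is present, so *lutC* is transcribed.
→ *lutC* is ON.
Fe²⁺ is absent, so FenS is active.
Ni²⁺ is absent, so DulF is inactive.
No repressor is bound and FenS is active, so *cilP* is transcribed.
→ *cilP* is ON.
Norleucine is present, so UlmX is inactive.
Tagatose is absent, so HaxV is inactive.
Ornithine is absent, so QilT is inactive.
Required activator HaxV is absent, so *gorX* is not transcribed.
So GorX is not produced.
With no repressor bound, *gorC* is transcribed.
→ *gorC* is ON.
3 of the 3 genes are transcribed.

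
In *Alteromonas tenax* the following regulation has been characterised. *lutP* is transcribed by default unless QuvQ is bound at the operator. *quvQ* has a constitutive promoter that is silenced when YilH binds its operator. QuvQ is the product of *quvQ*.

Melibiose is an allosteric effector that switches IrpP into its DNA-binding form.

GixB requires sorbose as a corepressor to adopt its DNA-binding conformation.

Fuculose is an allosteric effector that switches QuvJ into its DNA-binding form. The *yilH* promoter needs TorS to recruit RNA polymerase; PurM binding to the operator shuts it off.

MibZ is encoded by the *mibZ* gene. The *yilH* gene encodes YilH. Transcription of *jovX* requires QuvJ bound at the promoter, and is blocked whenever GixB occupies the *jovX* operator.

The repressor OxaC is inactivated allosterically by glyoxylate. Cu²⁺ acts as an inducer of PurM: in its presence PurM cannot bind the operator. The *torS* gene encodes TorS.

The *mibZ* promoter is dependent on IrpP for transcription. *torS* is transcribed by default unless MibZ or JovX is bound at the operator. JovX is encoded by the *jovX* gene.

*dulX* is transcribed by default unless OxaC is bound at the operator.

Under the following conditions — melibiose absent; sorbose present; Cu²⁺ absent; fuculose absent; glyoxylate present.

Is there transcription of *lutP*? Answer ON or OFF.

Melibiose is absent, so IrpP is inactive.
Required activator IrpP is absent, so *mibZ* is not transcribed.
So MibZ is not produced.
Sorbose is present, so GixB is active.
Fuculose is absent, so QuvJ is inactive.
With repressor GixB bound, *jovX* is not transcribed.
So JovX is not produced.
With no repressor bound, *torS* is transcribed.
So TorS is produced and active.
Cu²⁺ is absent, so PurM is active.
With repressor PurM bound, *yilH* is not transcribed.
So YilH is not produced.
With no repressor bound, *quvQ* is transcribed.
So QuvQ is produced and active.
With repressor QuvQ bound, *lutP* is not transcribed.

OFF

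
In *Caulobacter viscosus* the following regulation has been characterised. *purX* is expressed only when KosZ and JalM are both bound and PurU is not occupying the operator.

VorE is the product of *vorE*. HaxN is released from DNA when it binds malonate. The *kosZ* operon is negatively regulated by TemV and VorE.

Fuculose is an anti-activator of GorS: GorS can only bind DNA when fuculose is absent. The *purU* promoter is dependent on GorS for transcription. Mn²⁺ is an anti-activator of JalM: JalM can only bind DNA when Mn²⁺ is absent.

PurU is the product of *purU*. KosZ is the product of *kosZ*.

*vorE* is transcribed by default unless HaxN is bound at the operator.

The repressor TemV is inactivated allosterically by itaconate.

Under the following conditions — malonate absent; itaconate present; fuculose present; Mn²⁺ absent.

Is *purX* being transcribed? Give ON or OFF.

ON

Itaconate is present, so TemV is inactive.
Malonate is absent, so HaxN is active.
With repressor HaxN bound, *vorE* is not transcribed.
So VorE is not produced.
With no repressor bound, *kosZ* is transcribed.
So KosZ is produced and active.
Mn²⁺ is absent, so JalM is active.
Fuculose is present, so GorS is inactive.
Required activator GorS is absent, so *purU* is not transcribed.
So PurU is not produced.
No repressor is bound and KosZ and JalM are active, so *purX* is transcribed.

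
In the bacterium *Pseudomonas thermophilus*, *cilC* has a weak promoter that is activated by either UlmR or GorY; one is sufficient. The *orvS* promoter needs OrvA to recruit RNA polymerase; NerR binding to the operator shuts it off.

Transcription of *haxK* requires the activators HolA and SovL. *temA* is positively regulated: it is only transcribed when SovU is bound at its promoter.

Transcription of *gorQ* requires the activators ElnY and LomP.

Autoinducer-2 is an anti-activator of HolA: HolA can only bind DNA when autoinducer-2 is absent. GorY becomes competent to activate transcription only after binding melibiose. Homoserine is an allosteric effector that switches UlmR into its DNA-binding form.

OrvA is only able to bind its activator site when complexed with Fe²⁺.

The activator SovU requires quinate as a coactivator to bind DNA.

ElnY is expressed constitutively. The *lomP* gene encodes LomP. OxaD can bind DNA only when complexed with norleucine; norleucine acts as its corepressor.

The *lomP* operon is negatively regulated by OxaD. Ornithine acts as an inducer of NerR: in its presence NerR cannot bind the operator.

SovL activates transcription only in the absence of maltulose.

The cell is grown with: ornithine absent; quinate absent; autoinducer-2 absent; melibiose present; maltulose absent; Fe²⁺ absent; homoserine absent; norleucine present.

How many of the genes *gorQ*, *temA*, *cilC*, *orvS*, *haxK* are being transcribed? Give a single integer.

2

ElnY is produced constitutively and is active.
Norleucine is present, so OxaD is active.
With repressor OxaD bound, *lomP* is not transcribed.
So LomP is not produced.
Required activator LomP is absent, so *gorQ* is not transcribed.
→ *gorQ* is OFF.
Quinate is absent, so SovU is inactive.
Required activator SovU is absent, so *temA* is not transcribed.
→ *temA* is OFF.
Homoserine is absent, so UlmR is inactive.
Melibiose is present, so GorY is active.
Activator GorY is present, so *cilC* is transcribed.
→ *cilC* is ON.
Fe²⁺ is absent, so OrvA is inactive.
Ornithine is absent, so NerR is active.
With repressor NerR bound, *orvS* is not transcribed.
→ *orvS* is OFF.
Autoinducer-2 is absent, so HolA is active.
Maltulose is absent, so SovL is active.
No repressor is bound and HolA and SovL are active, so *haxK* is transcribed.
→ *haxK* is ON.
2 of the 5 genes are transcribed.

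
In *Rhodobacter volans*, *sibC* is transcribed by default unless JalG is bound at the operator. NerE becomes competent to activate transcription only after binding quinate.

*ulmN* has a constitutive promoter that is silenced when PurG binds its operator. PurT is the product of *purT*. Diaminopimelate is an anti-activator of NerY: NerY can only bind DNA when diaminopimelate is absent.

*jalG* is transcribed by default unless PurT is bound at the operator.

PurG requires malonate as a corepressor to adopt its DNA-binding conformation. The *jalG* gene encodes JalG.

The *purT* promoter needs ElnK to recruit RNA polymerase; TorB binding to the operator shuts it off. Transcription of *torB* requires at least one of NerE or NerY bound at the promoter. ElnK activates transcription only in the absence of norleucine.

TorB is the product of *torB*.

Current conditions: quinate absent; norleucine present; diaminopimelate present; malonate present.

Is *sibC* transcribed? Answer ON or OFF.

Quinate is absent, so NerE is inactive.
Diaminopimelate is present, so NerY is inactive.
No activator is available at the *torB* promoter, so *torB* is not transcribed.
So TorB is not produced.
Norleucine is present, so ElnK is inactive.
Required activator ElnK is absent, so *purT* is not transcribed.
So PurT is not produced.
With no repressor bound, *jalG* is transcribed.
So JalG is produced and active.
With repressor JalG bound, *sibC* is not transcribed.

OFF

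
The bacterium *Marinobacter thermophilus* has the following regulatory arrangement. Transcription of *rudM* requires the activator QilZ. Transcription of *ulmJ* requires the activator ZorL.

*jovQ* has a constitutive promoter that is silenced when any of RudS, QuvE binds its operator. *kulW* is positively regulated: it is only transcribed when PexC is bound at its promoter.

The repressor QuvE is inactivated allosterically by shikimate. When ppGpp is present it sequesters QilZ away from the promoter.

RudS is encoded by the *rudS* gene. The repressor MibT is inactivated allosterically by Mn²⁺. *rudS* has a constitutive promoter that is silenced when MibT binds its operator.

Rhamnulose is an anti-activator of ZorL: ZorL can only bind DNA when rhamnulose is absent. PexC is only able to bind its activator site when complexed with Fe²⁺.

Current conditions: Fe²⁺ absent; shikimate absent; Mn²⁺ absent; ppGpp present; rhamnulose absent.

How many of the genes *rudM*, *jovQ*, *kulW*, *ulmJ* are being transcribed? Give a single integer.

1

ppGpp is present, so QilZ is inactive.
Required activator QilZ is absent, so *rudM* is not transcribed.
→ *rudM* is OFF.
Mn²⁺ is absent, so MibT is active.
With repressor MibT bound, *rudS* is not transcribed.
So RudS is not produced.
Shikimate is absent, so QuvE is active.
With repressor QuvE bound, *jovQ* is not transcribed.
→ *jovQ* is OFF.
Fe²⁺ is absent, so PexC is inactive.
Required activator PexC is absent, so *kulW* is not transcribed.
→ *kulW* is OFF.
Rhamnulose is absent, so ZorL is active.
No repressor is bound and ZorL is active, so *ulmJ* is transcribed.
→ *ulmJ* is ON.
1 of the 4 genes is transcribed.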